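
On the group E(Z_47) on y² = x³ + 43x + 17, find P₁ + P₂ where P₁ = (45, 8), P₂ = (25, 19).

(45, 8) + (25, 19). λ = (19 - 8)/(25 - 45) ≡ 11/27 mod 47. 27⁻¹ ≡ 7 (mod 47), so λ ≡ 30.
  x = λ² - 45 - 25 = 900 - 70 ≡ 31; y = λ·(45 - 31) - 8 ≡ 36. → (31, 36)

(31, 36)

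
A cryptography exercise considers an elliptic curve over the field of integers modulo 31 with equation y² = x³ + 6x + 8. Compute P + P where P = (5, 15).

(10, 18)

tangent at (5, 15): λ = (3·5² + 6)/(2·15) ≡ 19/30. 30⁻¹ ≡ 30 (mod 31), so λ ≡ 19·30 ≡ 12.
  x = λ² - 5 - 5 = 144 - 10 ≡ 10; y = λ·(5 - 10) - 15 ≡ 18. → (10, 18)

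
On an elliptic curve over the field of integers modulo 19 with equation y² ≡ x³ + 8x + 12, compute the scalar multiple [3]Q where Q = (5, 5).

(15, 12)

Repeated addition: build up to 3Q.
2Q: tangent at (5, 5): λ = (3·5² + 8)/(2·5) ≡ 7/10. 10⁻¹ ≡ 2 (mod 19), so λ ≡ 7·2 ≡ 14.
  x = λ² - 5 - 5 = 196 - 10 ≡ 15; y = λ·(5 - 15) - 5 ≡ 7. → (15, 7)
3Q: (15, 7) + (5, 5). λ = (5 - 7)/(5 - 15) ≡ 17/9 mod 19. 9⁻¹ ≡ 17 (mod 19) since 9·17 = 153 ≡ 1, so λ ≡ 4.
  x = λ² - 15 - 5 = 16 - 20 ≡ 15; y = λ·(15 - 15) - 7 ≡ 12. → (15, 12)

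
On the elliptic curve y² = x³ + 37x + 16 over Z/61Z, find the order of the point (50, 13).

4

2P: tangent at (50, 13): λ = (3·50² + 37)/(2·13) ≡ 34/26. 26⁻¹ ≡ 54 (mod 61), so λ ≡ 34·54 ≡ 6.
  x = λ² - 50 - 50 = 36 - 100 ≡ 58; y = λ·(50 - 58) - 13 ≡ 0. → (58, 0)
3P: (58, 0) + (50, 13). λ = (13 - 0)/(50 - 58) ≡ 13/53 mod 61. 53⁻¹ ≡ 38 (mod 61), so λ ≡ 6.
  x = λ² - 58 - 50 = 36 - 108 ≡ 50; y = λ·(58 - 50) - 0 ≡ 48. → (50, 48)
4P: (50, 48) + (50, 13): same x and y₁ ≡ -y₂, so the sum is O.
4P = O, so the order is 4.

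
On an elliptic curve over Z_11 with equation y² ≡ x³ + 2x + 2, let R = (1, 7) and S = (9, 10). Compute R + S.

(1, 7) + (9, 10). λ = (10 - 7)/(9 - 1) ≡ 3/8 mod 11. 8⁻¹ ≡ 7 (mod 11), so λ ≡ 10.
  x = λ² - 1 - 9 = 100 - 10 ≡ 2; y = λ·(1 - 2) - 7 ≡ 5. → (2, 5)

(2, 5)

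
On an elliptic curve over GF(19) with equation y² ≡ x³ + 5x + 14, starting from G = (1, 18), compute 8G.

(15, 5)

Repeated addition: build up to 8G.
2G: tangent at (1, 18): λ = (3·1² + 5)/(2·18) ≡ 8/17. 17⁻¹ ≡ 9 (mod 19) since 17·9 = 153 ≡ 1, so λ ≡ 8·9 ≡ 15.
  x = λ² - 1 - 1 = 225 - 2 ≡ 14; y = λ·(1 - 14) - 18 ≡ 15. → (14, 15)
3G: (14, 15) + (1, 18). λ = (18 - 15)/(1 - 14) ≡ 3/6 mod 19. 6⁻¹ ≡ 16 (mod 19), so λ ≡ 10.
  x = λ² - 14 - 1 = 100 - 15 ≡ 9; y = λ·(14 - 9) - 15 ≡ 16. → (9, 16)
4G: (9, 16) + (1, 18). λ = (18 - 16)/(1 - 9) ≡ 2/11 mod 19. 11⁻¹ ≡ 7 (mod 19), so λ ≡ 14.
  x = λ² - 9 - 1 = 196 - 10 ≡ 15; y = λ·(9 - 15) - 16 ≡ 14. → (15, 14)
5G: (15, 14) + (1, 18). λ = (18 - 14)/(1 - 15) ≡ 4/5 mod 19. 5⁻¹ ≡ 4 (mod 19), so λ ≡ 16.
  x = λ² - 15 - 1 = 256 - 16 ≡ 12; y = λ·(15 - 12) - 14 ≡ 15. → (12, 15)
6G: (12, 15) + (1, 18). λ = (18 - 15)/(1 - 12) ≡ 3/8 mod 19. 8⁻¹ ≡ 12 (mod 19), so λ ≡ 17.
  x = λ² - 12 - 1 = 289 - 13 ≡ 10; y = λ·(12 - 10) - 15 ≡ 0. → (10, 0)
7G: (10, 0) + (1, 18). λ = (18 - 0)/(1 - 10) ≡ 18/10 mod 19. 10⁻¹ ≡ 2 (mod 19) since 10·2 = 20 ≡ 1, so λ ≡ 17.
  x = λ² - 10 - 1 = 289 - 11 ≡ 12; y = λ·(10 - 12) - 0 ≡ 4. → (12, 4)
8G: (12, 4) + (1, 18). λ = (18 - 4)/(1 - 12) ≡ 14/8 mod 19. 8⁻¹ ≡ 12 (mod 19) since 8·12 = 96 ≡ 1, so λ ≡ 16.
  x = λ² - 12 - 1 = 256 - 13 ≡ 15; y = λ·(12 - 15) - 4 ≡ 5. → (15, 5)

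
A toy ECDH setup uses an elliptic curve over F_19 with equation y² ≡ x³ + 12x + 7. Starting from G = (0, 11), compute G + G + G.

(12, 6)

Repeated addition: build up to 3G.
2G: tangent at (0, 11): λ = (3·0² + 12)/(2·11) ≡ 12/3. 3⁻¹ ≡ 13 (mod 19), so λ ≡ 12·13 ≡ 4.
  x = λ² - 0 - 0 = 16 - 0 ≡ 16; y = λ·(0 - 16) - 11 ≡ 1. → (16, 1)
3G: (16, 1) + (0, 11). λ = (11 - 1)/(0 - 16) ≡ 10/3 mod 19. 3⁻¹ ≡ 13 (mod 19), so λ ≡ 16.
  x = λ² - 16 - 0 = 256 - 16 ≡ 12; y = λ·(16 - 12) - 1 ≡ 6. → (12, 6)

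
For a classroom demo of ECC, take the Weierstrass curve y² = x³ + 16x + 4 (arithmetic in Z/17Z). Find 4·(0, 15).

(15, 10)

Write P = (0, 15).
Repeated addition: build up to 4P.
2P: tangent at (0, 15): λ = (3·0² + 16)/(2·15) ≡ 16/13. 13⁻¹ ≡ 4 (mod 17), so λ ≡ 16·4 ≡ 13.
  x = λ² - 0 - 0 = 169 - 0 ≡ 16; y = λ·(0 - 16) - 15 ≡ 15. → (16, 15)
3P: (16, 15) + (0, 15). λ = (15 - 15)/(0 - 16) ≡ 0/1 mod 17. 1⁻¹ ≡ 1 (mod 17) since 1·1 = 1 ≡ 1, so λ ≡ 0.
  x = λ² - 16 - 0 = 0 - 16 ≡ 1; y = λ·(16 - 1) - 15 ≡ 2. → (1, 2)
4P: (1, 2) + (0, 15). λ = (15 - 2)/(0 - 1) ≡ 13/16 mod 17. 16⁻¹ ≡ 16 (mod 17) since 16·16 = 256 ≡ 1, so λ ≡ 4.
  x = λ² - 1 - 0 = 16 - 1 ≡ 15; y = λ·(1 - 15) - 2 ≡ 10. → (15, 10)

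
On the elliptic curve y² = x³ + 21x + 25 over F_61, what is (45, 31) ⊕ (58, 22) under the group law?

(45, 31) + (58, 22). λ = (22 - 31)/(58 - 45) ≡ 52/13 mod 61. 13⁻¹ ≡ 47 (mod 61) since 13·47 = 611 ≡ 1, so λ ≡ 4.
  x = λ² - 45 - 58 = 16 - 103 ≡ 35; y = λ·(45 - 35) - 31 ≡ 9. → (35, 9)

(35, 9)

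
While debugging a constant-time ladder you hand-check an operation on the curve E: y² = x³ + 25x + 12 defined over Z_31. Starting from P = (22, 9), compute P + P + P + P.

(29, 27)

Double-and-add on 4 = (100)₂. Start with P = (22, 9) for the leading 1-bit.
double: tangent at (22, 9): λ = (3·22² + 25)/(2·9) ≡ 20/18. 18⁻¹ ≡ 19 (mod 31), so λ ≡ 20·19 ≡ 8.
  x = λ² - 22 - 22 = 64 - 44 ≡ 20; y = λ·(22 - 20) - 9 ≡ 7. → (20, 7)
double: tangent at (20, 7): λ = (3·20² + 25)/(2·7) ≡ 16/14. 14⁻¹ ≡ 20 (mod 31) since 14·20 = 280 ≡ 1, so λ ≡ 16·20 ≡ 10.
  x = λ² - 20 - 20 = 100 - 40 ≡ 29; y = λ·(20 - 29) - 7 ≡ 27. → (29, 27)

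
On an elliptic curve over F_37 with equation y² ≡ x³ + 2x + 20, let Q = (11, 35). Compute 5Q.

Repeated addition: build up to 5Q.
2Q: tangent at (11, 35): λ = (3·11² + 2)/(2·35) ≡ 32/33. 33⁻¹ ≡ 9 (mod 37), so λ ≡ 32·9 ≡ 29.
  x = λ² - 11 - 11 = 841 - 22 ≡ 5; y = λ·(11 - 5) - 35 ≡ 28. → (5, 28)
3Q: (5, 28) + (11, 35). λ = (35 - 28)/(11 - 5) ≡ 7/6 mod 37. 6⁻¹ ≡ 31 (mod 37), so λ ≡ 32.
  x = λ² - 5 - 11 = 1024 - 16 ≡ 9; y = λ·(5 - 9) - 28 ≡ 29. → (9, 29)
4Q: (9, 29) + (11, 35). λ = (35 - 29)/(11 - 9) ≡ 6/2 mod 37. 2⁻¹ ≡ 19 (mod 37), so λ ≡ 3.
  x = λ² - 9 - 11 = 9 - 20 ≡ 26; y = λ·(9 - 26) - 29 ≡ 31. → (26, 31)
5Q: (26, 31) + (11, 35). λ = (35 - 31)/(11 - 26) ≡ 4/22 mod 37. 22⁻¹ ≡ 32 (mod 37), so λ ≡ 17.
  x = λ² - 26 - 11 = 289 - 37 ≡ 30; y = λ·(26 - 30) - 31 ≡ 12. → (30, 12)

(30, 12)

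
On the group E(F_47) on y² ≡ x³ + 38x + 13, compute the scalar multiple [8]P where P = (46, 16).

Double-and-add on 8 = (1000)₂. Start with P = (46, 16) for the leading 1-bit.
double: tangent at (46, 16): λ = (3·46² + 38)/(2·16) ≡ 41/32. 32⁻¹ ≡ 25 (mod 47) since 32·25 = 800 ≡ 1, so λ ≡ 41·25 ≡ 38.
  x = λ² - 46 - 46 = 1444 - 92 ≡ 36; y = λ·(46 - 36) - 16 ≡ 35. → (36, 35)
double: tangent at (36, 35): λ = (3·36² + 38)/(2·35) ≡ 25/23. 23⁻¹ ≡ 45 (mod 47), so λ ≡ 25·45 ≡ 44.
  x = λ² - 36 - 36 = 1936 - 72 ≡ 31; y = λ·(36 - 31) - 35 ≡ 44. → (31, 44)
double: tangent at (31, 44): λ = (3·31² + 38)/(2·44) ≡ 7/41. 41⁻¹ ≡ 39 (mod 47), so λ ≡ 7·39 ≡ 38.
  x = λ² - 31 - 31 = 1444 - 62 ≡ 19; y = λ·(31 - 19) - 44 ≡ 36. → (19, 36)

(19, 36)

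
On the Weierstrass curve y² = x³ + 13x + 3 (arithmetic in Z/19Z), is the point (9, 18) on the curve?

y² = 18² ≡ 1; x³ + 13x + 3 = 849 ≡ 13 (mod 19). 1 ≠ 13.

no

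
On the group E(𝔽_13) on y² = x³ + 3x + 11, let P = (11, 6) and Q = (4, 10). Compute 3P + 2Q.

First 3P:
Repeated addition: build up to 3P.
2P: tangent at (11, 6): λ = (3·11² + 3)/(2·6) ≡ 2/12. 12⁻¹ ≡ 12 (mod 13), so λ ≡ 2·12 ≡ 11.
  x = λ² - 11 - 11 = 121 - 22 ≡ 8; y = λ·(11 - 8) - 6 ≡ 1. → (8, 1)
3P: (8, 1) + (11, 6). λ = (6 - 1)/(11 - 8) ≡ 5/3 mod 13. 3⁻¹ ≡ 9 (mod 13), so λ ≡ 6.
  x = λ² - 8 - 11 = 36 - 19 ≡ 4; y = λ·(8 - 4) - 1 ≡ 10. → (4, 10)
3P = (4, 10).
Next 2Q:
Repeated addition: build up to 2Q.
2Q: tangent at (4, 10): λ = (3·4² + 3)/(2·10) ≡ 12/7. 7⁻¹ ≡ 2 (mod 13), so λ ≡ 12·2 ≡ 11.
  x = λ² - 4 - 4 = 121 - 8 ≡ 9; y = λ·(4 - 9) - 10 ≡ 0. → (9, 0)
2Q = (9, 0).
Finally 3P + 2Q:
(4, 10) + (9, 0). λ = (0 - 10)/(9 - 4) ≡ 3/5 mod 13. 5⁻¹ ≡ 8 (mod 13), so λ ≡ 11.
  x = λ² - 4 - 9 = 121 - 13 ≡ 4; y = λ·(4 - 4) - 10 ≡ 3. → (4, 3)

(4, 3)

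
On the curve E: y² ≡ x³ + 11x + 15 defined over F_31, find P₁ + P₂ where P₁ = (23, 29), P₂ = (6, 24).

(23, 29) + (6, 24). λ = (24 - 29)/(6 - 23) ≡ 26/14 mod 31. 14⁻¹ ≡ 20 (mod 31), so λ ≡ 24.
  x = λ² - 23 - 6 = 576 - 29 ≡ 20; y = λ·(23 - 20) - 29 ≡ 12. → (20, 12)

(20, 12)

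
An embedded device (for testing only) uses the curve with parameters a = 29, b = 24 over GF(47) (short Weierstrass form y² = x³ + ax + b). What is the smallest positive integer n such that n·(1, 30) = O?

3

2P: tangent at (1, 30): λ = (3·1² + 29)/(2·30) ≡ 32/13. 13⁻¹ ≡ 29 (mod 47), so λ ≡ 32·29 ≡ 35.
  x = λ² - 1 - 1 = 1225 - 2 ≡ 1; y = λ·(1 - 1) - 30 ≡ 17. → (1, 17)
3P: (1, 17) + (1, 30): same x and y₁ ≡ -y₂, so the sum is O.
3P = O, so the order is 3.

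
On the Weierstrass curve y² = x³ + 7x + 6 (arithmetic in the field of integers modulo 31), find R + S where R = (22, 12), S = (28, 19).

(22, 12) + (28, 19). λ = (19 - 12)/(28 - 22) ≡ 7/6 mod 31. 6⁻¹ ≡ 26 (mod 31), so λ ≡ 27.
  x = λ² - 22 - 28 = 729 - 50 ≡ 28; y = λ·(22 - 28) - 12 ≡ 12. → (28, 12)

(28, 12)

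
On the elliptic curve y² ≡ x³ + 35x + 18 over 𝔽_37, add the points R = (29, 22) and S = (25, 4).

(31, 6)

(29, 22) + (25, 4). λ = (4 - 22)/(25 - 29) ≡ 19/33 mod 37. 33⁻¹ ≡ 9 (mod 37) since 33·9 = 297 ≡ 1, so λ ≡ 23.
  x = λ² - 29 - 25 = 529 - 54 ≡ 31; y = λ·(29 - 31) - 22 ≡ 6. → (31, 6)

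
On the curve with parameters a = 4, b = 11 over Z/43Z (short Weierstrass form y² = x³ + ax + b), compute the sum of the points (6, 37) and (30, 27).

(6, 37) + (30, 27). λ = (27 - 37)/(30 - 6) ≡ 33/24 mod 43. 24⁻¹ ≡ 9 (mod 43) since 24·9 = 216 ≡ 1, so λ ≡ 39.
  x = λ² - 6 - 30 = 1521 - 36 ≡ 23; y = λ·(6 - 23) - 37 ≡ 31. → (23, 31)

(23, 31)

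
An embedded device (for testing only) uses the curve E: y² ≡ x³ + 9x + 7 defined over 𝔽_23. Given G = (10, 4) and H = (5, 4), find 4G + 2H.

First 4G:
Double-and-add on 4 = (100)₂. Start with G = (10, 4) for the leading 1-bit.
double: tangent at (10, 4): λ = (3·10² + 9)/(2·4) ≡ 10/8. 8⁻¹ ≡ 3 (mod 23), so λ ≡ 10·3 ≡ 7.
  x = λ² - 10 - 10 = 49 - 20 ≡ 6; y = λ·(10 - 6) - 4 ≡ 1. → (6, 1)
double: tangent at (6, 1): λ = (3·6² + 9)/(2·1) ≡ 2/2. 2⁻¹ ≡ 12 (mod 23) since 2·12 = 24 ≡ 1, so λ ≡ 2·12 ≡ 1.
  x = λ² - 6 - 6 = 1 - 12 ≡ 12; y = λ·(6 - 12) - 1 ≡ 16. → (12, 16)
4G = (12, 16).
Next 2H:
Repeated addition: build up to 2H.
2H: tangent at (5, 4): λ = (3·5² + 9)/(2·4) ≡ 15/8. 8⁻¹ ≡ 3 (mod 23), so λ ≡ 15·3 ≡ 22.
  x = λ² - 5 - 5 = 484 - 10 ≡ 14; y = λ·(5 - 14) - 4 ≡ 5. → (14, 5)
2H = (14, 5).
Finally 4G + 2H:
(12, 16) + (14, 5). λ = (5 - 16)/(14 - 12) ≡ 12/2 mod 23. 2⁻¹ ≡ 12 (mod 23), so λ ≡ 6.
  x = λ² - 12 - 14 = 36 - 26 ≡ 10; y = λ·(12 - 10) - 16 ≡ 19. → (10, 19)

(10, 19)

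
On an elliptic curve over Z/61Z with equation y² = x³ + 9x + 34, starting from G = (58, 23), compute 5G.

Double-and-add on 5 = (101)₂. Start with G = (58, 23) for the leading 1-bit.
double: tangent at (58, 23): λ = (3·58² + 9)/(2·23) ≡ 36/46. 46⁻¹ ≡ 4 (mod 61) since 46·4 = 184 ≡ 1, so λ ≡ 36·4 ≡ 22.
  x = λ² - 58 - 58 = 484 - 116 ≡ 2; y = λ·(58 - 2) - 23 ≡ 50. → (2, 50)
double: tangent at (2, 50): λ = (3·2² + 9)/(2·50) ≡ 21/39. 39⁻¹ ≡ 36 (mod 61), so λ ≡ 21·36 ≡ 24.
  x = λ² - 2 - 2 = 576 - 4 ≡ 23; y = λ·(2 - 23) - 50 ≡ 56. → (23, 56)
add G: (23, 56) + (58, 23). λ = (23 - 56)/(58 - 23) ≡ 28/35 mod 61. 35⁻¹ ≡ 7 (mod 61), so λ ≡ 13.
  x = λ² - 23 - 58 = 169 - 81 ≡ 27; y = λ·(23 - 27) - 56 ≡ 14. → (27, 14)

(27, 14)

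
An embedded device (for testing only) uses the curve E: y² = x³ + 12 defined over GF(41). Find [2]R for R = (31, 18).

tangent at (31, 18): λ = (3·31² + 0)/(2·18) ≡ 13/36. 36⁻¹ ≡ 8 (mod 41), so λ ≡ 13·8 ≡ 22.
  x = λ² - 31 - 31 = 484 - 62 ≡ 12; y = λ·(31 - 12) - 18 ≡ 31. → (12, 31)

(12, 31)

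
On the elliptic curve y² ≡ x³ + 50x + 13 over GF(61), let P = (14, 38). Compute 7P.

Double-and-add on 7 = (111)₂. Start with P = (14, 38) for the leading 1-bit.
double: tangent at (14, 38): λ = (3·14² + 50)/(2·38) ≡ 28/15. 15⁻¹ ≡ 57 (mod 61), so λ ≡ 28·57 ≡ 10.
  x = λ² - 14 - 14 = 100 - 28 ≡ 11; y = λ·(14 - 11) - 38 ≡ 53. → (11, 53)
add P: (11, 53) + (14, 38). λ = (38 - 53)/(14 - 11) ≡ 46/3 mod 61. 3⁻¹ ≡ 41 (mod 61), so λ ≡ 56.
  x = λ² - 11 - 14 = 3136 - 25 ≡ 0; y = λ·(11 - 0) - 53 ≡ 14. → (0, 14)
double: tangent at (0, 14): λ = (3·0² + 50)/(2·14) ≡ 50/28. 28⁻¹ ≡ 24 (mod 61), so λ ≡ 50·24 ≡ 41.
  x = λ² - 0 - 0 = 1681 - 0 ≡ 34; y = λ·(0 - 34) - 14 ≡ 56. → (34, 56)
add P: (34, 56) + (14, 38). λ = (38 - 56)/(14 - 34) ≡ 43/41 mod 61. 41⁻¹ ≡ 3 (mod 61), so λ ≡ 7.
  x = λ² - 34 - 14 = 49 - 48 ≡ 1; y = λ·(34 - 1) - 56 ≡ 53. → (1, 53)

(1, 53)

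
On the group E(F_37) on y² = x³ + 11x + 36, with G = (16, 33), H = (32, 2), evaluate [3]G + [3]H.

(32, 2)

First 3G:
Repeated addition: build up to 3G.
2G: tangent at (16, 33): λ = (3·16² + 11)/(2·33) ≡ 2/29. 29⁻¹ ≡ 23 (mod 37), so λ ≡ 2·23 ≡ 9.
  x = λ² - 16 - 16 = 81 - 32 ≡ 12; y = λ·(16 - 12) - 33 ≡ 3. → (12, 3)
3G: (12, 3) + (16, 33). λ = (33 - 3)/(16 - 12) ≡ 30/4 mod 37. 4⁻¹ ≡ 28 (mod 37) since 4·28 = 112 ≡ 1, so λ ≡ 26.
  x = λ² - 12 - 16 = 676 - 28 ≡ 19; y = λ·(12 - 19) - 3 ≡ 0. → (19, 0)
3G = (19, 0).
Next 3H:
Repeated addition: build up to 3H.
2H: tangent at (32, 2): λ = (3·32² + 11)/(2·2) ≡ 12/4. 4⁻¹ ≡ 28 (mod 37), so λ ≡ 12·28 ≡ 3.
  x = λ² - 32 - 32 = 9 - 64 ≡ 19; y = λ·(32 - 19) - 2 ≡ 0. → (19, 0)
3H: (19, 0) + (32, 2). λ = (2 - 0)/(32 - 19) ≡ 2/13 mod 37. 13⁻¹ ≡ 20 (mod 37), so λ ≡ 3.
  x = λ² - 19 - 32 = 9 - 51 ≡ 32; y = λ·(19 - 32) - 0 ≡ 35. → (32, 35)
3H = (32, 35).
Finally 3G + 3H:
(19, 0) + (32, 35). λ = (35 - 0)/(32 - 19) ≡ 35/13 mod 37. 13⁻¹ ≡ 20 (mod 37) since 13·20 = 260 ≡ 1, so λ ≡ 34.
  x = λ² - 19 - 32 = 1156 - 51 ≡ 32; y = λ·(19 - 32) - 0 ≡ 2. → (32, 2)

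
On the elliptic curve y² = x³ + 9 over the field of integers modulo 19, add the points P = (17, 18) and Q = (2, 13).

(17, 18) + (2, 13). λ = (13 - 18)/(2 - 17) ≡ 14/4 mod 19. 4⁻¹ ≡ 5 (mod 19) since 4·5 = 20 ≡ 1, so λ ≡ 13.
  x = λ² - 17 - 2 = 169 - 19 ≡ 17; y = λ·(17 - 17) - 18 ≡ 1. → (17, 1)

(17, 1)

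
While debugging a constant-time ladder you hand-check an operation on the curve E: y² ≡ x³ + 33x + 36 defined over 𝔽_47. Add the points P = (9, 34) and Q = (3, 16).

(44, 2)

(9, 34) + (3, 16). λ = (16 - 34)/(3 - 9) ≡ 29/41 mod 47. 41⁻¹ ≡ 39 (mod 47) since 41·39 = 1599 ≡ 1, so λ ≡ 3.
  x = λ² - 9 - 3 = 9 - 12 ≡ 44; y = λ·(9 - 44) - 34 ≡ 2. → (44, 2)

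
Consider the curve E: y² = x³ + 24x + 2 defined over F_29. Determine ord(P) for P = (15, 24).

2P: tangent at (15, 24): λ = (3·15² + 24)/(2·24) ≡ 3/19. 19⁻¹ ≡ 26 (mod 29), so λ ≡ 3·26 ≡ 20.
  x = λ² - 15 - 15 = 400 - 30 ≡ 22; y = λ·(15 - 22) - 24 ≡ 10. → (22, 10)
3P: (22, 10) + (15, 24). λ = (24 - 10)/(15 - 22) ≡ 14/22 mod 29. 22⁻¹ ≡ 4 (mod 29), so λ ≡ 27.
  x = λ² - 22 - 15 = 729 - 37 ≡ 25; y = λ·(22 - 25) - 10 ≡ 25. → (25, 25)
4P: (25, 25) + (15, 24). λ = (24 - 25)/(15 - 25) ≡ 28/19 mod 29. 19⁻¹ ≡ 26 (mod 29) since 19·26 = 494 ≡ 1, so λ ≡ 3.
  x = λ² - 25 - 15 = 9 - 40 ≡ 27; y = λ·(25 - 27) - 25 ≡ 27. → (27, 27)
5P: (27, 27) + (15, 24). λ = (24 - 27)/(15 - 27) ≡ 26/17 mod 29. 17⁻¹ ≡ 12 (mod 29), so λ ≡ 22.
  x = λ² - 27 - 15 = 484 - 42 ≡ 7; y = λ·(27 - 7) - 27 ≡ 7. → (7, 7)
6P: (7, 7) + (15, 24). λ = (24 - 7)/(15 - 7) ≡ 17/8 mod 29. 8⁻¹ ≡ 11 (mod 29), so λ ≡ 13.
  x = λ² - 7 - 15 = 169 - 22 ≡ 2; y = λ·(7 - 2) - 7 ≡ 0. → (2, 0)
7P: (2, 0) + (15, 24). λ = (24 - 0)/(15 - 2) ≡ 24/13 mod 29. 13⁻¹ ≡ 9 (mod 29) since 13·9 = 117 ≡ 1, so λ ≡ 13.
  x = λ² - 2 - 15 = 169 - 17 ≡ 7; y = λ·(2 - 7) - 0 ≡ 22. → (7, 22)
8P: (7, 22) + (15, 24). λ = (24 - 22)/(15 - 7) ≡ 2/8 mod 29. 8⁻¹ ≡ 11 (mod 29) since 8·11 = 88 ≡ 1, so λ ≡ 22.
  x = λ² - 7 - 15 = 484 - 22 ≡ 27; y = λ·(7 - 27) - 22 ≡ 2. → (27, 2)
9P: (27, 2) + (15, 24). λ = (24 - 2)/(15 - 27) ≡ 22/17 mod 29. 17⁻¹ ≡ 12 (mod 29) since 17·12 = 204 ≡ 1, so λ ≡ 3.
  x = λ² - 27 - 15 = 9 - 42 ≡ 25; y = λ·(27 - 25) - 2 ≡ 4. → (25, 4)
10P: (25, 4) + (15, 24). λ = (24 - 4)/(15 - 25) ≡ 20/19 mod 29. 19⁻¹ ≡ 26 (mod 29), so λ ≡ 27.
  x = λ² - 25 - 15 = 729 - 40 ≡ 22; y = λ·(25 - 22) - 4 ≡ 19. → (22, 19)
11P: (22, 19) + (15, 24). λ = (24 - 19)/(15 - 22) ≡ 5/22 mod 29. 22⁻¹ ≡ 4 (mod 29), so λ ≡ 20.
  x = λ² - 22 - 15 = 400 - 37 ≡ 15; y = λ·(22 - 15) - 19 ≡ 5. → (15, 5)
12P: (15, 5) + (15, 24): same x and y₁ ≡ -y₂, so the sum is the point at infinity.
12P = the point at infinity, so the order is 12.

12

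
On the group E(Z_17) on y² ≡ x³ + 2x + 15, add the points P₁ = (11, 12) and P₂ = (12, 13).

(12, 4)

(11, 12) + (12, 13). λ = (13 - 12)/(12 - 11) ≡ 1/1 mod 17. 1⁻¹ ≡ 1 (mod 17), so λ ≡ 1.
  x = λ² - 11 - 12 = 1 - 23 ≡ 12; y = λ·(11 - 12) - 12 ≡ 4. → (12, 4)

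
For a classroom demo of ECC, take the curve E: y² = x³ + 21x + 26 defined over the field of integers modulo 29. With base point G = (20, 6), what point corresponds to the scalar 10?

(28, 27)

Double-and-add on 10 = (1010)₂. Start with G = (20, 6) for the leading 1-bit.
double: tangent at (20, 6): λ = (3·20² + 21)/(2·6) ≡ 3/12. 12⁻¹ ≡ 17 (mod 29) since 12·17 = 204 ≡ 1, so λ ≡ 3·17 ≡ 22.
  x = λ² - 20 - 20 = 484 - 40 ≡ 9; y = λ·(20 - 9) - 6 ≡ 4. → (9, 4)
double: tangent at (9, 4): λ = (3·9² + 21)/(2·4) ≡ 3/8. 8⁻¹ ≡ 11 (mod 29), so λ ≡ 3·11 ≡ 4.
  x = λ² - 9 - 9 = 16 - 18 ≡ 27; y = λ·(9 - 27) - 4 ≡ 11. → (27, 11)
add G: (27, 11) + (20, 6). λ = (6 - 11)/(20 - 27) ≡ 24/22 mod 29. 22⁻¹ ≡ 4 (mod 29) since 22·4 = 88 ≡ 1, so λ ≡ 9.
  x = λ² - 27 - 20 = 81 - 47 ≡ 5; y = λ·(27 - 5) - 11 ≡ 13. → (5, 13)
double: tangent at (5, 13): λ = (3·5² + 21)/(2·13) ≡ 9/26. 26⁻¹ ≡ 19 (mod 29) since 26·19 = 494 ≡ 1, so λ ≡ 9·19 ≡ 26.
  x = λ² - 5 - 5 = 676 - 10 ≡ 28; y = λ·(5 - 28) - 13 ≡ 27. → (28, 27)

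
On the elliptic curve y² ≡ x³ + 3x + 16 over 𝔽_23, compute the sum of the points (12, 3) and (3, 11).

(12, 3) + (3, 11). λ = (11 - 3)/(3 - 12) ≡ 8/14 mod 23. 14⁻¹ ≡ 5 (mod 23) since 14·5 = 70 ≡ 1, so λ ≡ 17.
  x = λ² - 12 - 3 = 289 - 15 ≡ 21; y = λ·(12 - 21) - 3 ≡ 5. → (21, 5)

(21, 5)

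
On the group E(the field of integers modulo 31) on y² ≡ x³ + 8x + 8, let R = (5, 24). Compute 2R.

(0, 15)

tangent at (5, 24): λ = (3·5² + 8)/(2·24) ≡ 21/17. 17⁻¹ ≡ 11 (mod 31), so λ ≡ 21·11 ≡ 14.
  x = λ² - 5 - 5 = 196 - 10 ≡ 0; y = λ·(5 - 0) - 24 ≡ 15. → (0, 15)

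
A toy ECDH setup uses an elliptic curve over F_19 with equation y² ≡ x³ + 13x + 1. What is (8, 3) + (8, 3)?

tangent at (8, 3): λ = (3·8² + 13)/(2·3) ≡ 15/6. 6⁻¹ ≡ 16 (mod 19), so λ ≡ 15·16 ≡ 12.
  x = λ² - 8 - 8 = 144 - 16 ≡ 14; y = λ·(8 - 14) - 3 ≡ 1. → (14, 1)

(14, 1)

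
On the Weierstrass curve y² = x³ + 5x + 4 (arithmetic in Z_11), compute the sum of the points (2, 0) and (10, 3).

(0, 9)

(2, 0) + (10, 3). λ = (3 - 0)/(10 - 2) ≡ 3/8 mod 11. 8⁻¹ ≡ 7 (mod 11), so λ ≡ 10.
  x = λ² - 2 - 10 = 100 - 12 ≡ 0; y = λ·(2 - 0) - 0 ≡ 9. → (0, 9)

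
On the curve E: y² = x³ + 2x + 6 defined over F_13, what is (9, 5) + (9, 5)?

tangent at (9, 5): λ = (3·9² + 2)/(2·5) ≡ 11/10. 10⁻¹ ≡ 4 (mod 13), so λ ≡ 11·4 ≡ 5.
  x = λ² - 9 - 9 = 25 - 18 ≡ 7; y = λ·(9 - 7) - 5 ≡ 5. → (7, 5)

(7, 5)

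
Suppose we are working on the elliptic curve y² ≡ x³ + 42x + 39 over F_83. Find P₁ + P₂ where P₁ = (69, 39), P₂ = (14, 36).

(69, 39) + (14, 36). λ = (36 - 39)/(14 - 69) ≡ 80/28 mod 83. 28⁻¹ ≡ 3 (mod 83), so λ ≡ 74.
  x = λ² - 69 - 14 = 5476 - 83 ≡ 81; y = λ·(69 - 81) - 39 ≡ 69. → (81, 69)

(81, 69)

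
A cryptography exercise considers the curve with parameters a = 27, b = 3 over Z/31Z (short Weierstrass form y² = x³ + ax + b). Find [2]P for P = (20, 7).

tangent at (20, 7): λ = (3·20² + 27)/(2·7) ≡ 18/14. 14⁻¹ ≡ 20 (mod 31) since 14·20 = 280 ≡ 1, so λ ≡ 18·20 ≡ 19.
  x = λ² - 20 - 20 = 361 - 40 ≡ 11; y = λ·(20 - 11) - 7 ≡ 9. → (11, 9)

(11, 9)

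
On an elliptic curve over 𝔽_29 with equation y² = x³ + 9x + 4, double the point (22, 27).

(27, 23)

tangent at (22, 27): λ = (3·22² + 9)/(2·27) ≡ 11/25. 25⁻¹ ≡ 7 (mod 29), so λ ≡ 11·7 ≡ 19.
  x = λ² - 22 - 22 = 361 - 44 ≡ 27; y = λ·(22 - 27) - 27 ≡ 23. → (27, 23)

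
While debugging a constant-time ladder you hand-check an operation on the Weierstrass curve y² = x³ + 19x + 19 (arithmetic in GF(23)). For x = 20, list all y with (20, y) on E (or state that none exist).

2, 21

x³ + 19x + 19 = 8399 ≡ 4 (mod 23).
Square roots of 4 mod 23: 2 and 21 (since 2² = 4 ≡ 4).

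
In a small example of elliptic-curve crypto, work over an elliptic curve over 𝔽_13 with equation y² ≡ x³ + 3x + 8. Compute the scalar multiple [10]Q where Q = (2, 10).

(2, 10)

Double-and-add on 10 = (1010)₂. Start with Q = (2, 10) for the leading 1-bit.
double: tangent at (2, 10): λ = (3·2² + 3)/(2·10) ≡ 2/7. 7⁻¹ ≡ 2 (mod 13), so λ ≡ 2·2 ≡ 4.
  x = λ² - 2 - 2 = 16 - 4 ≡ 12; y = λ·(2 - 12) - 10 ≡ 2. → (12, 2)
double: tangent at (12, 2): λ = (3·12² + 3)/(2·2) ≡ 6/4. 4⁻¹ ≡ 10 (mod 13), so λ ≡ 6·10 ≡ 8.
  x = λ² - 12 - 12 = 64 - 24 ≡ 1; y = λ·(12 - 1) - 2 ≡ 8. → (1, 8)
add Q: (1, 8) + (2, 10). λ = (10 - 8)/(2 - 1) ≡ 2/1 mod 13. 1⁻¹ ≡ 1 (mod 13), so λ ≡ 2.
  x = λ² - 1 - 2 = 4 - 3 ≡ 1; y = λ·(1 - 1) - 8 ≡ 5. → (1, 5)
double: tangent at (1, 5): λ = (3·1² + 3)/(2·5) ≡ 6/10. 10⁻¹ ≡ 4 (mod 13), so λ ≡ 6·4 ≡ 11.
  x = λ² - 1 - 1 = 121 - 2 ≡ 2; y = λ·(1 - 2) - 5 ≡ 10. → (2, 10)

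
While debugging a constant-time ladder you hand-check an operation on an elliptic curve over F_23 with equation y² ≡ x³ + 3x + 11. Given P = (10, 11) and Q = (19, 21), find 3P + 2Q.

(10, 12)

First 3P:
Repeated addition: build up to 3P.
2P: tangent at (10, 11): λ = (3·10² + 3)/(2·11) ≡ 4/22. 22⁻¹ ≡ 22 (mod 23), so λ ≡ 4·22 ≡ 19.
  x = λ² - 10 - 10 = 361 - 20 ≡ 19; y = λ·(10 - 19) - 11 ≡ 2. → (19, 2)
3P: (19, 2) + (10, 11). λ = (11 - 2)/(10 - 19) ≡ 9/14 mod 23. 14⁻¹ ≡ 5 (mod 23), so λ ≡ 22.
  x = λ² - 19 - 10 = 484 - 29 ≡ 18; y = λ·(19 - 18) - 2 ≡ 20. → (18, 20)
3P = (18, 20).
Next 2Q:
Repeated addition: build up to 2Q.
2Q: tangent at (19, 21): λ = (3·19² + 3)/(2·21) ≡ 5/19. 19⁻¹ ≡ 17 (mod 23), so λ ≡ 5·17 ≡ 16.
  x = λ² - 19 - 19 = 256 - 38 ≡ 11; y = λ·(19 - 11) - 21 ≡ 15. → (11, 15)
2Q = (11, 15).
Finally 3P + 2Q:
(18, 20) + (11, 15). λ = (15 - 20)/(11 - 18) ≡ 18/16 mod 23. 16⁻¹ ≡ 13 (mod 23) since 16·13 = 208 ≡ 1, so λ ≡ 4.
  x = λ² - 18 - 11 = 16 - 29 ≡ 10; y = λ·(18 - 10) - 20 ≡ 12. → (10, 12)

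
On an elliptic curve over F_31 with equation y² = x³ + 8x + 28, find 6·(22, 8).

Write P = (22, 8).
Repeated addition: build up to 6P.
2P: tangent at (22, 8): λ = (3·22² + 8)/(2·8) ≡ 3/16. 16⁻¹ ≡ 2 (mod 31) since 16·2 = 32 ≡ 1, so λ ≡ 3·2 ≡ 6.
  x = λ² - 22 - 22 = 36 - 44 ≡ 23; y = λ·(22 - 23) - 8 ≡ 17. → (23, 17)
3P: (23, 17) + (22, 8). λ = (8 - 17)/(22 - 23) ≡ 22/30 mod 31. 30⁻¹ ≡ 30 (mod 31) since 30·30 = 900 ≡ 1, so λ ≡ 9.
  x = λ² - 23 - 22 = 81 - 45 ≡ 5; y = λ·(23 - 5) - 17 ≡ 21. → (5, 21)
4P: (5, 21) + (22, 8). λ = (8 - 21)/(22 - 5) ≡ 18/17 mod 31. 17⁻¹ ≡ 11 (mod 31) since 17·11 = 187 ≡ 1, so λ ≡ 12.
  x = λ² - 5 - 22 = 144 - 27 ≡ 24; y = λ·(5 - 24) - 21 ≡ 30. → (24, 30)
5P: (24, 30) + (22, 8). λ = (8 - 30)/(22 - 24) ≡ 9/29 mod 31. 29⁻¹ ≡ 15 (mod 31), so λ ≡ 11.
  x = λ² - 24 - 22 = 121 - 46 ≡ 13; y = λ·(24 - 13) - 30 ≡ 29. → (13, 29)
6P: (13, 29) + (22, 8). λ = (8 - 29)/(22 - 13) ≡ 10/9 mod 31. 9⁻¹ ≡ 7 (mod 31) since 9·7 = 63 ≡ 1, so λ ≡ 8.
  x = λ² - 13 - 22 = 64 - 35 ≡ 29; y = λ·(13 - 29) - 29 ≡ 29. → (29, 29)

(29, 29)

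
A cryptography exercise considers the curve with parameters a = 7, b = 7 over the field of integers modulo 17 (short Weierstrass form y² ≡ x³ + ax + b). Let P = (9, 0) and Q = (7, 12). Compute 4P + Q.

(7, 12)

First 4P:
Double-and-add on 4 = (100)₂. Start with P = (9, 0) for the leading 1-bit.
double: (9, 0) + (9, 0): same x and y₁ ≡ -y₂, so the sum is 𝒪.
double: 𝒪 + 𝒪 = 𝒪 (identity).
4P = 𝒪.
Finally 4P + Q:
𝒪 + (7, 12) = (7, 12) (identity).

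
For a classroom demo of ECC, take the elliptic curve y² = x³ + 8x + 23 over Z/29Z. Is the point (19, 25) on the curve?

yes

y² = 25² ≡ 16; x³ + 8x + 23 = 7034 ≡ 16 (mod 29). 16 = 16.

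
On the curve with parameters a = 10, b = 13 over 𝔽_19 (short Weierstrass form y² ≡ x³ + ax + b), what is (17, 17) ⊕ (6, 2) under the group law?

(17, 17) + (6, 2). λ = (2 - 17)/(6 - 17) ≡ 4/8 mod 19. 8⁻¹ ≡ 12 (mod 19), so λ ≡ 10.
  x = λ² - 17 - 6 = 100 - 23 ≡ 1; y = λ·(17 - 1) - 17 ≡ 10. → (1, 10)

(1, 10)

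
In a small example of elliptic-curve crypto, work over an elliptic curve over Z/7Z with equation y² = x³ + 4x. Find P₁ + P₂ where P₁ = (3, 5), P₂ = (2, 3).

(6, 3)

(3, 5) + (2, 3). λ = (3 - 5)/(2 - 3) ≡ 5/6 mod 7. 6⁻¹ ≡ 6 (mod 7), so λ ≡ 2.
  x = λ² - 3 - 2 = 4 - 5 ≡ 6; y = λ·(3 - 6) - 5 ≡ 3. → (6, 3)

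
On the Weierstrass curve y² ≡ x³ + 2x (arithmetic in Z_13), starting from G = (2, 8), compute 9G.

(2, 5)

Repeated addition: build up to 9G.
2G: tangent at (2, 8): λ = (3·2² + 2)/(2·8) ≡ 1/3. 3⁻¹ ≡ 9 (mod 13) since 3·9 = 27 ≡ 1, so λ ≡ 1·9 ≡ 9.
  x = λ² - 2 - 2 = 81 - 4 ≡ 12; y = λ·(2 - 12) - 8 ≡ 6. → (12, 6)
3G: (12, 6) + (2, 8). λ = (8 - 6)/(2 - 12) ≡ 2/3 mod 13. 3⁻¹ ≡ 9 (mod 13), so λ ≡ 5.
  x = λ² - 12 - 2 = 25 - 14 ≡ 11; y = λ·(12 - 11) - 6 ≡ 12. → (11, 12)
4G: (11, 12) + (2, 8). λ = (8 - 12)/(2 - 11) ≡ 9/4 mod 13. 4⁻¹ ≡ 10 (mod 13), so λ ≡ 12.
  x = λ² - 11 - 2 = 144 - 13 ≡ 1; y = λ·(11 - 1) - 12 ≡ 4. → (1, 4)
5G: (1, 4) + (2, 8). λ = (8 - 4)/(2 - 1) ≡ 4/1 mod 13. 1⁻¹ ≡ 1 (mod 13) since 1·1 = 1 ≡ 1, so λ ≡ 4.
  x = λ² - 1 - 2 = 16 - 3 ≡ 0; y = λ·(1 - 0) - 4 ≡ 0. → (0, 0)
6G: (0, 0) + (2, 8). λ = (8 - 0)/(2 - 0) ≡ 8/2 mod 13. 2⁻¹ ≡ 7 (mod 13), so λ ≡ 4.
  x = λ² - 0 - 2 = 16 - 2 ≡ 1; y = λ·(0 - 1) - 0 ≡ 9. → (1, 9)
7G: (1, 9) + (2, 8). λ = (8 - 9)/(2 - 1) ≡ 12/1 mod 13. 1⁻¹ ≡ 1 (mod 13), so λ ≡ 12.
  x = λ² - 1 - 2 = 144 - 3 ≡ 11; y = λ·(1 - 11) - 9 ≡ 1. → (11, 1)
8G: (11, 1) + (2, 8). λ = (8 - 1)/(2 - 11) ≡ 7/4 mod 13. 4⁻¹ ≡ 10 (mod 13) since 4·10 = 40 ≡ 1, so λ ≡ 5.
  x = λ² - 11 - 2 = 25 - 13 ≡ 12; y = λ·(11 - 12) - 1 ≡ 7. → (12, 7)
9G: (12, 7) + (2, 8). λ = (8 - 7)/(2 - 12) ≡ 1/3 mod 13. 3⁻¹ ≡ 9 (mod 13) since 3·9 = 27 ≡ 1, so λ ≡ 9.
  x = λ² - 12 - 2 = 81 - 14 ≡ 2; y = λ·(12 - 2) - 7 ≡ 5. → (2, 5)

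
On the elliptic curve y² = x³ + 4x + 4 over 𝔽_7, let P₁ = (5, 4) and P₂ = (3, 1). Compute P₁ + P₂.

(3, 6)

(5, 4) + (3, 1). λ = (1 - 4)/(3 - 5) ≡ 4/5 mod 7. 5⁻¹ ≡ 3 (mod 7), so λ ≡ 5.
  x = λ² - 5 - 3 = 25 - 8 ≡ 3; y = λ·(5 - 3) - 4 ≡ 6. → (3, 6)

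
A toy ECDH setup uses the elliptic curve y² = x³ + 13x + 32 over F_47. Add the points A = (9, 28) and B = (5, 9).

(35, 13)

(9, 28) + (5, 9). λ = (9 - 28)/(5 - 9) ≡ 28/43 mod 47. 43⁻¹ ≡ 35 (mod 47) since 43·35 = 1505 ≡ 1, so λ ≡ 40.
  x = λ² - 9 - 5 = 1600 - 14 ≡ 35; y = λ·(9 - 35) - 28 ≡ 13. → (35, 13)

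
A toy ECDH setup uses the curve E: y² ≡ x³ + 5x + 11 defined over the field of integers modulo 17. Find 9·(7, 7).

(6, 6)

Write Q = (7, 7).
Repeated addition: build up to 9Q.
2Q: tangent at (7, 7): λ = (3·7² + 5)/(2·7) ≡ 16/14. 14⁻¹ ≡ 11 (mod 17), so λ ≡ 16·11 ≡ 6.
  x = λ² - 7 - 7 = 36 - 14 ≡ 5; y = λ·(7 - 5) - 7 ≡ 5. → (5, 5)
3Q: (5, 5) + (7, 7). λ = (7 - 5)/(7 - 5) ≡ 2/2 mod 17. 2⁻¹ ≡ 9 (mod 17) since 2·9 = 18 ≡ 1, so λ ≡ 1.
  x = λ² - 5 - 7 = 1 - 12 ≡ 6; y = λ·(5 - 6) - 5 ≡ 11. → (6, 11)
4Q: (6, 11) + (7, 7). λ = (7 - 11)/(7 - 6) ≡ 13/1 mod 17. 1⁻¹ ≡ 1 (mod 17) since 1·1 = 1 ≡ 1, so λ ≡ 13.
  x = λ² - 6 - 7 = 169 - 13 ≡ 3; y = λ·(6 - 3) - 11 ≡ 11. → (3, 11)
5Q: (3, 11) + (7, 7). λ = (7 - 11)/(7 - 3) ≡ 13/4 mod 17. 4⁻¹ ≡ 13 (mod 17), so λ ≡ 16.
  x = λ² - 3 - 7 = 256 - 10 ≡ 8; y = λ·(3 - 8) - 11 ≡ 11. → (8, 11)
6Q: (8, 11) + (7, 7). λ = (7 - 11)/(7 - 8) ≡ 13/16 mod 17. 16⁻¹ ≡ 16 (mod 17), so λ ≡ 4.
  x = λ² - 8 - 7 = 16 - 15 ≡ 1; y = λ·(8 - 1) - 11 ≡ 0. → (1, 0)
7Q: (1, 0) + (7, 7). λ = (7 - 0)/(7 - 1) ≡ 7/6 mod 17. 6⁻¹ ≡ 3 (mod 17) since 6·3 = 18 ≡ 1, so λ ≡ 4.
  x = λ² - 1 - 7 = 16 - 8 ≡ 8; y = λ·(1 - 8) - 0 ≡ 6. → (8, 6)
8Q: (8, 6) + (7, 7). λ = (7 - 6)/(7 - 8) ≡ 1/16 mod 17. 16⁻¹ ≡ 16 (mod 17), so λ ≡ 16.
  x = λ² - 8 - 7 = 256 - 15 ≡ 3; y = λ·(8 - 3) - 6 ≡ 6. → (3, 6)
9Q: (3, 6) + (7, 7). λ = (7 - 6)/(7 - 3) ≡ 1/4 mod 17. 4⁻¹ ≡ 13 (mod 17) since 4·13 = 52 ≡ 1, so λ ≡ 13.
  x = λ² - 3 - 7 = 169 - 10 ≡ 6; y = λ·(3 - 6) - 6 ≡ 6. → (6, 6)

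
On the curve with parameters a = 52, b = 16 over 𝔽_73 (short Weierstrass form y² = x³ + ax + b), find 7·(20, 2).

(45, 48)

Write Q = (20, 2).
Repeated addition: build up to 7Q.
2Q: tangent at (20, 2): λ = (3·20² + 52)/(2·2) ≡ 11/4. 4⁻¹ ≡ 55 (mod 73) since 4·55 = 220 ≡ 1, so λ ≡ 11·55 ≡ 21.
  x = λ² - 20 - 20 = 441 - 40 ≡ 36; y = λ·(20 - 36) - 2 ≡ 27. → (36, 27)
3Q: (36, 27) + (20, 2). λ = (2 - 27)/(20 - 36) ≡ 48/57 mod 73. 57⁻¹ ≡ 41 (mod 73) since 57·41 = 2337 ≡ 1, so λ ≡ 70.
  x = λ² - 36 - 20 = 4900 - 56 ≡ 26; y = λ·(36 - 26) - 27 ≡ 16. → (26, 16)
4Q: (26, 16) + (20, 2). λ = (2 - 16)/(20 - 26) ≡ 59/67 mod 73. 67⁻¹ ≡ 12 (mod 73) since 67·12 = 804 ≡ 1, so λ ≡ 51.
  x = λ² - 26 - 20 = 2601 - 46 ≡ 0; y = λ·(26 - 0) - 16 ≡ 69. → (0, 69)
5Q: (0, 69) + (20, 2). λ = (2 - 69)/(20 - 0) ≡ 6/20 mod 73. 20⁻¹ ≡ 11 (mod 73), so λ ≡ 66.
  x = λ² - 0 - 20 = 4356 - 20 ≡ 29; y = λ·(0 - 29) - 69 ≡ 61. → (29, 61)
6Q: (29, 61) + (20, 2). λ = (2 - 61)/(20 - 29) ≡ 14/64 mod 73. 64⁻¹ ≡ 8 (mod 73), so λ ≡ 39.
  x = λ² - 29 - 20 = 1521 - 49 ≡ 12; y = λ·(29 - 12) - 61 ≡ 18. → (12, 18)
7Q: (12, 18) + (20, 2). λ = (2 - 18)/(20 - 12) ≡ 57/8 mod 73. 8⁻¹ ≡ 64 (mod 73), so λ ≡ 71.
  x = λ² - 12 - 20 = 5041 - 32 ≡ 45; y = λ·(12 - 45) - 18 ≡ 48. → (45, 48)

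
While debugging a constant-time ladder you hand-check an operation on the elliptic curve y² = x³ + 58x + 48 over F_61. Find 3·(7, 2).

Write P = (7, 2).
Repeated addition: build up to 3P.
2P: tangent at (7, 2): λ = (3·7² + 58)/(2·2) ≡ 22/4. 4⁻¹ ≡ 46 (mod 61), so λ ≡ 22·46 ≡ 36.
  x = λ² - 7 - 7 = 1296 - 14 ≡ 1; y = λ·(7 - 1) - 2 ≡ 31. → (1, 31)
3P: (1, 31) + (7, 2). λ = (2 - 31)/(7 - 1) ≡ 32/6 mod 61. 6⁻¹ ≡ 51 (mod 61) since 6·51 = 306 ≡ 1, so λ ≡ 46.
  x = λ² - 1 - 7 = 2116 - 8 ≡ 34; y = λ·(1 - 34) - 31 ≡ 37. → (34, 37)

(34, 37)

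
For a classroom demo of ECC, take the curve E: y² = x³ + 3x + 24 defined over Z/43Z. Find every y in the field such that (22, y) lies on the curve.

17, 26

x³ + 3x + 24 = 10738 ≡ 31 (mod 43).
Square roots of 31 mod 43: 17 and 26 (since 17² = 289 ≡ 31).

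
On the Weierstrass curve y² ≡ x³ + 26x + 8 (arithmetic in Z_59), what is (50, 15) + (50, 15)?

tangent at (50, 15): λ = (3·50² + 26)/(2·15) ≡ 33/30. 30⁻¹ ≡ 2 (mod 59), so λ ≡ 33·2 ≡ 7.
  x = λ² - 50 - 50 = 49 - 100 ≡ 8; y = λ·(50 - 8) - 15 ≡ 43. → (8, 43)

(8, 43)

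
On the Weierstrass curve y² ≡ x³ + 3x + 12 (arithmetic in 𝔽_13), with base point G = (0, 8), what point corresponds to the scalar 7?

(0, 8)

Repeated addition: build up to 7G.
2G: tangent at (0, 8): λ = (3·0² + 3)/(2·8) ≡ 3/3. 3⁻¹ ≡ 9 (mod 13), so λ ≡ 3·9 ≡ 1.
  x = λ² - 0 - 0 = 1 - 0 ≡ 1; y = λ·(0 - 1) - 8 ≡ 4. → (1, 4)
3G: (1, 4) + (0, 8). λ = (8 - 4)/(0 - 1) ≡ 4/12 mod 13. 12⁻¹ ≡ 12 (mod 13), so λ ≡ 9.
  x = λ² - 1 - 0 = 81 - 1 ≡ 2; y = λ·(1 - 2) - 4 ≡ 0. → (2, 0)
4G: (2, 0) + (0, 8). λ = (8 - 0)/(0 - 2) ≡ 8/11 mod 13. 11⁻¹ ≡ 6 (mod 13), so λ ≡ 9.
  x = λ² - 2 - 0 = 81 - 2 ≡ 1; y = λ·(2 - 1) - 0 ≡ 9. → (1, 9)
5G: (1, 9) + (0, 8). λ = (8 - 9)/(0 - 1) ≡ 12/12 mod 13. 12⁻¹ ≡ 12 (mod 13) since 12·12 = 144 ≡ 1, so λ ≡ 1.
  x = λ² - 1 - 0 = 1 - 1 ≡ 0; y = λ·(1 - 0) - 9 ≡ 5. → (0, 5)
6G: (0, 5) + (0, 8): same x and y₁ ≡ -y₂, so the sum is ∞.
7G: ∞ + (0, 8) = (0, 8) (identity).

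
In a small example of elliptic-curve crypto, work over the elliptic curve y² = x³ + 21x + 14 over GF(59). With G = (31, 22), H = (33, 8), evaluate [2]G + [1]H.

First 2G:
Repeated addition: build up to 2G.
2G: tangent at (31, 22): λ = (3·31² + 21)/(2·22) ≡ 13/44. 44⁻¹ ≡ 55 (mod 59), so λ ≡ 13·55 ≡ 7.
  x = λ² - 31 - 31 = 49 - 62 ≡ 46; y = λ·(31 - 46) - 22 ≡ 50. → (46, 50)
2G = (46, 50).
Finally 2G + H:
(46, 50) + (33, 8). λ = (8 - 50)/(33 - 46) ≡ 17/46 mod 59. 46⁻¹ ≡ 9 (mod 59) since 46·9 = 414 ≡ 1, so λ ≡ 35.
  x = λ² - 46 - 33 = 1225 - 79 ≡ 25; y = λ·(46 - 25) - 50 ≡ 36. → (25, 36)

(25, 36)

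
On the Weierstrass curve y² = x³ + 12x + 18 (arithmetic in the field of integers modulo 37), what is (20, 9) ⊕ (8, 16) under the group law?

(20, 9) + (8, 16). λ = (16 - 9)/(8 - 20) ≡ 7/25 mod 37. 25⁻¹ ≡ 3 (mod 37) since 25·3 = 75 ≡ 1, so λ ≡ 21.
  x = λ² - 20 - 8 = 441 - 28 ≡ 6; y = λ·(20 - 6) - 9 ≡ 26. → (6, 26)

(6, 26)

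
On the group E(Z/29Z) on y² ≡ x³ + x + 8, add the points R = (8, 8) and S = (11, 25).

(8, 8) + (11, 25). λ = (25 - 8)/(11 - 8) ≡ 17/3 mod 29. 3⁻¹ ≡ 10 (mod 29), so λ ≡ 25.
  x = λ² - 8 - 11 = 625 - 19 ≡ 26; y = λ·(8 - 26) - 8 ≡ 6. → (26, 6)

(26, 6)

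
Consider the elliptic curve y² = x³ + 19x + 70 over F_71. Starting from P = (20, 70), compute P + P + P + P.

Double-and-add on 4 = (100)₂. Start with P = (20, 70) for the leading 1-bit.
double: tangent at (20, 70): λ = (3·20² + 19)/(2·70) ≡ 12/69. 69⁻¹ ≡ 35 (mod 71) since 69·35 = 2415 ≡ 1, so λ ≡ 12·35 ≡ 65.
  x = λ² - 20 - 20 = 4225 - 40 ≡ 67; y = λ·(20 - 67) - 70 ≡ 70. → (67, 70)
double: tangent at (67, 70): λ = (3·67² + 19)/(2·70) ≡ 67/69. 69⁻¹ ≡ 35 (mod 71) since 69·35 = 2415 ≡ 1, so λ ≡ 67·35 ≡ 2.
  x = λ² - 67 - 67 = 4 - 134 ≡ 12; y = λ·(67 - 12) - 70 ≡ 40. → (12, 40)

(12, 40)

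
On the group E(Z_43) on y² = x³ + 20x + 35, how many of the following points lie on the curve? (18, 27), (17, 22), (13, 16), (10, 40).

(18, 27): 27² ≡ 41, rhs ≡ 35 → off.
(17, 22): 22² ≡ 11, rhs ≡ 42 → off.
(13, 16): 16² ≡ 41, rhs ≡ 41 → on.
(10, 40): 40² ≡ 9, rhs ≡ 31 → off.

1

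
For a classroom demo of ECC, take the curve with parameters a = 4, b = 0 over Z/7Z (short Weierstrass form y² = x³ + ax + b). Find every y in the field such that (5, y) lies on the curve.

none

x³ + 4x + 0 = 145 ≡ 5 (mod 7).
5 is a non-residue mod 7; no y exists.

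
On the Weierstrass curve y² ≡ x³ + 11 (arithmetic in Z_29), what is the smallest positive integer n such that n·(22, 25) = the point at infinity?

10

2P: tangent at (22, 25): λ = (3·22² + 0)/(2·25) ≡ 2/21. 21⁻¹ ≡ 18 (mod 29) since 21·18 = 378 ≡ 1, so λ ≡ 2·18 ≡ 7.
  x = λ² - 22 - 22 = 49 - 44 ≡ 5; y = λ·(22 - 5) - 25 ≡ 7. → (5, 7)
3P: (5, 7) + (22, 25). λ = (25 - 7)/(22 - 5) ≡ 18/17 mod 29. 17⁻¹ ≡ 12 (mod 29) since 17·12 = 204 ≡ 1, so λ ≡ 13.
  x = λ² - 5 - 22 = 169 - 27 ≡ 26; y = λ·(5 - 26) - 7 ≡ 10. → (26, 10)
4P: (26, 10) + (22, 25). λ = (25 - 10)/(22 - 26) ≡ 15/25 mod 29. 25⁻¹ ≡ 7 (mod 29) since 25·7 = 175 ≡ 1, so λ ≡ 18.
  x = λ² - 26 - 22 = 324 - 48 ≡ 15; y = λ·(26 - 15) - 10 ≡ 14. → (15, 14)
5P: (15, 14) + (22, 25). λ = (25 - 14)/(22 - 15) ≡ 11/7 mod 29. 7⁻¹ ≡ 25 (mod 29) since 7·25 = 175 ≡ 1, so λ ≡ 14.
  x = λ² - 15 - 22 = 196 - 37 ≡ 14; y = λ·(15 - 14) - 14 ≡ 0. → (14, 0)
6P: (14, 0) + (22, 25). λ = (25 - 0)/(22 - 14) ≡ 25/8 mod 29. 8⁻¹ ≡ 11 (mod 29), so λ ≡ 14.
  x = λ² - 14 - 22 = 196 - 36 ≡ 15; y = λ·(14 - 15) - 0 ≡ 15. → (15, 15)
7P: (15, 15) + (22, 25). λ = (25 - 15)/(22 - 15) ≡ 10/7 mod 29. 7⁻¹ ≡ 25 (mod 29), so λ ≡ 18.
  x = λ² - 15 - 22 = 324 - 37 ≡ 26; y = λ·(15 - 26) - 15 ≡ 19. → (26, 19)
8P: (26, 19) + (22, 25). λ = (25 - 19)/(22 - 26) ≡ 6/25 mod 29. 25⁻¹ ≡ 7 (mod 29) since 25·7 = 175 ≡ 1, so λ ≡ 13.
  x = λ² - 26 - 22 = 169 - 48 ≡ 5; y = λ·(26 - 5) - 19 ≡ 22. → (5, 22)
9P: (5, 22) + (22, 25). λ = (25 - 22)/(22 - 5) ≡ 3/17 mod 29. 17⁻¹ ≡ 12 (mod 29), so λ ≡ 7.
  x = λ² - 5 - 22 = 49 - 27 ≡ 22; y = λ·(5 - 22) - 22 ≡ 4. → (22, 4)
10P: (22, 4) + (22, 25): same x and y₁ ≡ -y₂, so the sum is the point at infinity.
10P = the point at infinity, so the order is 10.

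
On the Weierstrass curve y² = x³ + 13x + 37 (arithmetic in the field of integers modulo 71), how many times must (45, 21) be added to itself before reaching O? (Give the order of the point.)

2P: tangent at (45, 21): λ = (3·45² + 13)/(2·21) ≡ 53/42. 42⁻¹ ≡ 22 (mod 71) since 42·22 = 924 ≡ 1, so λ ≡ 53·22 ≡ 30.
  x = λ² - 45 - 45 = 900 - 90 ≡ 29; y = λ·(45 - 29) - 21 ≡ 33. → (29, 33)
3P: (29, 33) + (45, 21). λ = (21 - 33)/(45 - 29) ≡ 59/16 mod 71. 16⁻¹ ≡ 40 (mod 71) since 16·40 = 640 ≡ 1, so λ ≡ 17.
  x = λ² - 29 - 45 = 289 - 74 ≡ 2; y = λ·(29 - 2) - 33 ≡ 0. → (2, 0)
4P: (2, 0) + (45, 21). λ = (21 - 0)/(45 - 2) ≡ 21/43 mod 71. 43⁻¹ ≡ 38 (mod 71), so λ ≡ 17.
  x = λ² - 2 - 45 = 289 - 47 ≡ 29; y = λ·(2 - 29) - 0 ≡ 38. → (29, 38)
5P: (29, 38) + (45, 21). λ = (21 - 38)/(45 - 29) ≡ 54/16 mod 71. 16⁻¹ ≡ 40 (mod 71), so λ ≡ 30.
  x = λ² - 29 - 45 = 900 - 74 ≡ 45; y = λ·(29 - 45) - 38 ≡ 50. → (45, 50)
6P: (45, 50) + (45, 21): same x and y₁ ≡ -y₂, so the sum is O.
6P = O, so the order is 6.

6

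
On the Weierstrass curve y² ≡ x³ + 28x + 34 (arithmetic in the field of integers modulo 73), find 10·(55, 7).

(59, 57)

Write G = (55, 7).
Repeated addition: build up to 10G.
2G: tangent at (55, 7): λ = (3·55² + 28)/(2·7) ≡ 51/14. 14⁻¹ ≡ 47 (mod 73) since 14·47 = 658 ≡ 1, so λ ≡ 51·47 ≡ 61.
  x = λ² - 55 - 55 = 3721 - 110 ≡ 34; y = λ·(55 - 34) - 7 ≡ 33. → (34, 33)
3G: (34, 33) + (55, 7). λ = (7 - 33)/(55 - 34) ≡ 47/21 mod 73. 21⁻¹ ≡ 7 (mod 73) since 21·7 = 147 ≡ 1, so λ ≡ 37.
  x = λ² - 34 - 55 = 1369 - 89 ≡ 39; y = λ·(34 - 39) - 33 ≡ 1. → (39, 1)
4G: (39, 1) + (55, 7). λ = (7 - 1)/(55 - 39) ≡ 6/16 mod 73. 16⁻¹ ≡ 32 (mod 73) since 16·32 = 512 ≡ 1, so λ ≡ 46.
  x = λ² - 39 - 55 = 2116 - 94 ≡ 51; y = λ·(39 - 51) - 1 ≡ 31. → (51, 31)
5G: (51, 31) + (55, 7). λ = (7 - 31)/(55 - 51) ≡ 49/4 mod 73. 4⁻¹ ≡ 55 (mod 73) since 4·55 = 220 ≡ 1, so λ ≡ 67.
  x = λ² - 51 - 55 = 4489 - 106 ≡ 3; y = λ·(51 - 3) - 31 ≡ 46. → (3, 46)
6G: (3, 46) + (55, 7). λ = (7 - 46)/(55 - 3) ≡ 34/52 mod 73. 52⁻¹ ≡ 66 (mod 73), so λ ≡ 54.
  x = λ² - 3 - 55 = 2916 - 58 ≡ 11; y = λ·(3 - 11) - 46 ≡ 33. → (11, 33)
7G: (11, 33) + (55, 7). λ = (7 - 33)/(55 - 11) ≡ 47/44 mod 73. 44⁻¹ ≡ 5 (mod 73), so λ ≡ 16.
  x = λ² - 11 - 55 = 256 - 66 ≡ 44; y = λ·(11 - 44) - 33 ≡ 23. → (44, 23)
8G: (44, 23) + (55, 7). λ = (7 - 23)/(55 - 44) ≡ 57/11 mod 73. 11⁻¹ ≡ 20 (mod 73), so λ ≡ 45.
  x = λ² - 44 - 55 = 2025 - 99 ≡ 28; y = λ·(44 - 28) - 23 ≡ 40. → (28, 40)
9G: (28, 40) + (55, 7). λ = (7 - 40)/(55 - 28) ≡ 40/27 mod 73. 27⁻¹ ≡ 46 (mod 73), so λ ≡ 15.
  x = λ² - 28 - 55 = 225 - 83 ≡ 69; y = λ·(28 - 69) - 40 ≡ 2. → (69, 2)
10G: (69, 2) + (55, 7). λ = (7 - 2)/(55 - 69) ≡ 5/59 mod 73. 59⁻¹ ≡ 26 (mod 73) since 59·26 = 1534 ≡ 1, so λ ≡ 57.
  x = λ² - 69 - 55 = 3249 - 124 ≡ 59; y = λ·(69 - 59) - 2 ≡ 57. → (59, 57)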